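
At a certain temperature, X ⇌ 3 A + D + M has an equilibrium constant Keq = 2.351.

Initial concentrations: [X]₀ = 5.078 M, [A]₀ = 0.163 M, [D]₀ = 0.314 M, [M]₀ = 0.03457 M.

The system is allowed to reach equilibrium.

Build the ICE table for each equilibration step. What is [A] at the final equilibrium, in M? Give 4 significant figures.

Q₀ = 9.2576e-06 vs Keq = 2.351 ⇒ Q<K, forward
Step 1:
                   X          A          D          M
  init         5.078      0.163      0.314    0.03457
  Δ          -0.7273      2.182     0.7273     0.7273
  eq           4.351      2.345      1.041     0.7619
  solve Keq expr → x = 0.7273; check Q = 2.351

[A]_eq = 2.345 M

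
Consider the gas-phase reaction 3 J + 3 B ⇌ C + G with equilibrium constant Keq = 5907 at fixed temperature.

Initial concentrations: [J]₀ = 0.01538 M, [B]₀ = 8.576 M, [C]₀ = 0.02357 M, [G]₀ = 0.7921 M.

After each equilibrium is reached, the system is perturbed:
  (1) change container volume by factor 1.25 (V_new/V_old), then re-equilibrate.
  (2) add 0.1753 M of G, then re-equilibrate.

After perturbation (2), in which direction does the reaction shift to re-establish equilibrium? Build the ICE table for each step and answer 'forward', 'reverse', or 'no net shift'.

Q₀ = 8.136 vs Keq = 5907 ⇒ Q<K, forward
Step 1:
                  J         B         C         G
  I         0.01538     8.576   0.02357    0.7921
  C        -0.01356  -0.01356   0.00452   0.00452
  E        0.001821     8.562   0.02809    0.7966
  solve Keq expr → x = 0.00452; check Q = 5907
Then change container volume by factor 1.25 (V_new/V_old).
Step 2:
                  J         B         C         G
  I        0.001456      6.85   0.02247    0.6373
  C       4.9953e-04 4.9953e-04 -1.6651e-04 -1.6651e-04
  E        0.001956      6.85   0.02231    0.6371
  solve Keq expr → x = -1.6651e-04; check Q = 5907
Then add 0.1753 M of G.
Step 3:
                  J         B         C         G
  I        0.001956      6.85   0.02231    0.8124
  C       1.6325e-04 1.6325e-04 -5.4415e-05 -5.4415e-05
  E        0.002119     6.851   0.02225    0.8124
  solve Keq expr → x = -5.4415e-05; check Q = 5907

Direction: reverse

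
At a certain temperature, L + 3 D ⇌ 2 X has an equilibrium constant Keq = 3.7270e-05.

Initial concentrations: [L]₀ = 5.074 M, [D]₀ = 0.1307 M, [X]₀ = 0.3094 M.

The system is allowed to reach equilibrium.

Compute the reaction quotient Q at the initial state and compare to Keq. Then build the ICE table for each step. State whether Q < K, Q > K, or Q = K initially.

Q₀ = 8.45 vs Keq = 3.7270e-05 ⇒ Q>K, reverse
Step 1:
                   L          D          X
  Initial      5.074     0.1307     0.3094
  Change      0.1516     0.4547    -0.3031
  Equil        5.226     0.5854   0.006251
  solve Keq expr → x = -0.1516; check Q = 3.7270e-05

Q₀ = 8.45; Q > K (proceeds reverse)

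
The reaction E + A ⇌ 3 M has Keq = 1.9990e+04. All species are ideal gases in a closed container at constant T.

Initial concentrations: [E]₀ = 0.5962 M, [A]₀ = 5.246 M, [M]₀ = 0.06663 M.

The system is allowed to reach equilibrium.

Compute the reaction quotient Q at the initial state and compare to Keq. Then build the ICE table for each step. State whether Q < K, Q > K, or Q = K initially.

Q₀ = 9.4578e-05; Q < K (proceeds forward)

Q₀ = 9.4578e-05 vs Keq = 1.9990e+04 ⇒ Q<K, forward
Step 1:
                   E          A          M
  I           0.5962      5.246    0.06663
  C          -0.5961    -0.5961      1.788
  E       6.8674e-05       4.65      1.855
  solve Keq expr → x = 0.5961; check Q = 1.9990e+04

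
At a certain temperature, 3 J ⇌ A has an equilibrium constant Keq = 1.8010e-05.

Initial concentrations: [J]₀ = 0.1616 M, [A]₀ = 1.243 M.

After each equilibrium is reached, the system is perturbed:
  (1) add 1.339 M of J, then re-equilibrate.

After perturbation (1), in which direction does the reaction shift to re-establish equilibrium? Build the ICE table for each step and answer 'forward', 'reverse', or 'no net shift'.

Q₀ = 294.5 vs Keq = 1.8010e-05 ⇒ Q>K, reverse
Step 1:
                  J         A
  I          0.1616     1.243
  C           3.726    -1.242
  E           3.887  0.001058
  solve Keq expr → x = -1.242; check Q = 1.8010e-05
Then add 1.339 M of J.
Step 2:
                  J         A
  I           5.226  0.001058
  C       -0.004519  0.001506
  E           5.222  0.002564
  solve Keq expr → x = 0.001506; check Q = 1.8010e-05

Direction: forward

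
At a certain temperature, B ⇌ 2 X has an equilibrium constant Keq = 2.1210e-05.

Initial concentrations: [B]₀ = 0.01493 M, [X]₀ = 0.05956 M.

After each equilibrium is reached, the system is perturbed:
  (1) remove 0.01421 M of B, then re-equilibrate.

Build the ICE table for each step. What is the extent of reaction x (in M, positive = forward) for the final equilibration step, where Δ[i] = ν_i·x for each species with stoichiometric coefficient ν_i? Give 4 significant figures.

Q₀ = 0.2376 vs Keq = 2.1210e-05 ⇒ Q>K, reverse
Step 1:
                   B          X
  Initial    0.01493    0.05956
  Change      0.0293   -0.05859
  Equil      0.04423 9.6852e-04
  solve Keq expr → x = -0.0293; check Q = 2.1210e-05
Then remove 0.01421 M of B.
Step 2:
                   B          X
  Initial    0.03002 9.6852e-04
  Change  8.4750e-05 -1.6950e-04
  Equil       0.0301 7.9902e-04
  solve Keq expr → x = -8.4750e-05; check Q = 2.1210e-05

x = -8.4750e-05 M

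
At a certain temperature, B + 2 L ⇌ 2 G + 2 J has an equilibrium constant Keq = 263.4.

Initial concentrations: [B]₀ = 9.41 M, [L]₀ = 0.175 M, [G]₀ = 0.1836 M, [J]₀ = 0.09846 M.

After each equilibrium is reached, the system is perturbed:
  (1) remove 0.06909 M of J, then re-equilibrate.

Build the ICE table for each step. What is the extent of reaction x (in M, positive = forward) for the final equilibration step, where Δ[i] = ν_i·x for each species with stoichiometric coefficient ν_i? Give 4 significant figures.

Q₀ = 0.001134 vs Keq = 263.4 ⇒ Q<K, forward
Step 1:
                   B          L          G          J
  Initial       9.41      0.175     0.1836    0.09846
  Change    -0.08652     -0.173      0.173      0.173
  Equil        9.323   0.001954     0.3566     0.2715
  solve Keq expr → x = 0.08652; check Q = 263.4
Then remove 0.06909 M of J.
Step 2:
                   B          L          G          J
  Initial      9.323   0.001954     0.3566     0.2024
  Change  -2.4583e-04 -4.9166e-04 4.9166e-04 4.9166e-04
  Equil        9.323   0.001462     0.3571     0.2029
  solve Keq expr → x = 2.4583e-04; check Q = 263.4

x = 2.4583e-04 M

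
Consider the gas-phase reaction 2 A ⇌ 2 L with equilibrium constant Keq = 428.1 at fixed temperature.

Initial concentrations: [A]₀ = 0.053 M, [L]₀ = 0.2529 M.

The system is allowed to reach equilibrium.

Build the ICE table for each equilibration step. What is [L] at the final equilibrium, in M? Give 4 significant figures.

Q₀ = 22.77 vs Keq = 428.1 ⇒ Q<K, forward
Step 1:
                   A          L
  I            0.053     0.2529
  C          -0.0389     0.0389
  E           0.0141     0.2918
  solve Keq expr → x = 0.01945; check Q = 428.1

[L]_eq = 0.2918 M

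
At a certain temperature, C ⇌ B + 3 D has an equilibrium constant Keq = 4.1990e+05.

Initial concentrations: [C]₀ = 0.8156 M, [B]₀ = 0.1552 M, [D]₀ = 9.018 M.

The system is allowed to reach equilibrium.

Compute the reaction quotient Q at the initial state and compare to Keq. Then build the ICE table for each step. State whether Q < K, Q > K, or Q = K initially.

Q₀ = 139.6; Q < K (proceeds forward)

Q₀ = 139.6 vs Keq = 4.1990e+05 ⇒ Q<K, forward
Step 1:
                   C          B          D
  Initial     0.8156     0.1552      9.018
  Change     -0.8121     0.8121      2.436
  Equil     0.003462     0.9673      11.45
  solve Keq expr → x = 0.8121; check Q = 4.1990e+05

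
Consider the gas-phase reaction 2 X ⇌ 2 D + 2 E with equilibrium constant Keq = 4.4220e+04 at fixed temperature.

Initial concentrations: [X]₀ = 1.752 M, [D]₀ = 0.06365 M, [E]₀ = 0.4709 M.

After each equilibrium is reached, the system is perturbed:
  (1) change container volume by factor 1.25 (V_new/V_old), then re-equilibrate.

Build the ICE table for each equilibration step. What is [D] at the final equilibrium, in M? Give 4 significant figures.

[D]_eq = 1.44 M

Q₀ = 2.9268e-04 vs Keq = 4.4220e+04 ⇒ Q<K, forward
Step 1:
                    X           D           E
  init          1.752     0.06365      0.4709
  Δ            -1.733       1.733       1.733
  eq          0.01883       1.797       2.204
  solve Keq expr → x = 0.8666; check Q = 4.4220e+04
Then change container volume by factor 1.25 (V_new/V_old).
Step 2:
                    X           D           E
  init        0.01507       1.437       1.763
  Δ         -0.002968    0.002968    0.002968
  eq           0.0121        1.44       1.766
  solve Keq expr → x = 0.001484; check Q = 4.4220e+04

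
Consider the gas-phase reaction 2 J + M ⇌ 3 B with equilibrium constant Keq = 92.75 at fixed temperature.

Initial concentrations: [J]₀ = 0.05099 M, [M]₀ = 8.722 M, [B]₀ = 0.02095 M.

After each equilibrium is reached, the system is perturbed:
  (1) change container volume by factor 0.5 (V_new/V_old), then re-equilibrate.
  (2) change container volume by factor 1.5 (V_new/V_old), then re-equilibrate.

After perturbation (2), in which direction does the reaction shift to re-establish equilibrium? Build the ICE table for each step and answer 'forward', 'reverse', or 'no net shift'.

Direction: no net shift

Q₀ = 4.0548e-04 vs Keq = 92.75 ⇒ Q<K, forward
Step 1:
                   J          M          B
  Initial    0.05099      8.722    0.02095
  Change    -0.04994   -0.02497    0.07492
  Equil     0.001045      8.697    0.09587
  solve Keq expr → x = 0.02497; check Q = 92.75
Then change container volume by factor 0.5 (V_new/V_old).
Step 2:
                   J          M          B
  Initial    0.00209      17.39     0.1917
  Change           0          0          0
  Equil      0.00209      17.39     0.1917
  solve Keq expr → x = 0; check Q = 92.75
Then change container volume by factor 1.5 (V_new/V_old).
Step 3:
                   J          M          B
  Initial   0.001393       11.6     0.1278
  Change           0          0          0
  Equil     0.001393       11.6     0.1278
  solve Keq expr → x = 0; check Q = 92.75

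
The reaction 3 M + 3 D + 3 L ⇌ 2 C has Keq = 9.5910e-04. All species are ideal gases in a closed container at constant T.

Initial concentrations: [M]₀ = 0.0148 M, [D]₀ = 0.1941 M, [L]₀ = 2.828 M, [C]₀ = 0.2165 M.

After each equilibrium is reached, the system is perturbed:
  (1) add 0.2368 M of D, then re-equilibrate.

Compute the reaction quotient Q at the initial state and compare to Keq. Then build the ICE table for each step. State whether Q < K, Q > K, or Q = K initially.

Q₀ = 8.7421e+04 vs Keq = 9.5910e-04 ⇒ Q>K, reverse
Step 1:
                  M         D         L         C
  Initial    0.0148    0.1941     2.828    0.2165
  Change     0.3079    0.3079    0.3079   -0.2053
  Equil      0.3227     0.502     3.136   0.01122
  solve Keq expr → x = -0.1026; check Q = 9.5910e-04
Then add 0.2368 M of D.
Step 2:
                  M         D         L         C
  Initial    0.3227    0.7388     3.136   0.01122
  Change   -0.01092  -0.01092  -0.01092  0.007283
  Equil      0.3118    0.7279     3.125    0.0185
  solve Keq expr → x = 0.003641; check Q = 9.5910e-04

Q₀ = 8.7421e+04; Q > K (proceeds reverse)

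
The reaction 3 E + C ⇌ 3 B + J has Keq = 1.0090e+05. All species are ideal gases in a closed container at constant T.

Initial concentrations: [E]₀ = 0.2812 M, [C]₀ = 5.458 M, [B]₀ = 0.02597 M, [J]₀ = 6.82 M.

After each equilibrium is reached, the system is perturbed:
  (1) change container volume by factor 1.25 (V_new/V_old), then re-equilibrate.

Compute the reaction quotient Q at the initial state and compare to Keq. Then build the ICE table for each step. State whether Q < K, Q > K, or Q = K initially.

Q₀ = 9.8428e-04 vs Keq = 1.0090e+05 ⇒ Q<K, forward
Step 1:
                  E         C         B         J
  init       0.2812     5.458   0.02597      6.82
  Δ         -0.2742   -0.0914    0.2742    0.0914
  eq       0.007015     5.367    0.3002     6.911
  solve Keq expr → x = 0.0914; check Q = 1.0090e+05
Then change container volume by factor 1.25 (V_new/V_old).
Step 2:
                  E         C         B         J
  init     0.005612     4.293    0.2401     5.529
  Δ               0         0         0         0
  eq       0.005612     4.293    0.2401     5.529
  solve Keq expr → x = 0; check Q = 1.0090e+05

Q₀ = 9.8428e-04; Q < K (proceeds forward)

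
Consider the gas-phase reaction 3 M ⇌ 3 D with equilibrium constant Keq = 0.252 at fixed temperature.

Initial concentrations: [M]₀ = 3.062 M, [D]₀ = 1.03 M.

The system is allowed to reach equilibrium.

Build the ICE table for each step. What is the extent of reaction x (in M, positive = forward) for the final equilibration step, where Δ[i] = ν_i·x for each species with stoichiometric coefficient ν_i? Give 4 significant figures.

Q₀ = 0.03806 vs Keq = 0.252 ⇒ Q<K, forward
Step 1:
                  M         D
  init        3.062      1.03
  Δ         -0.5541    0.5541
  eq          2.508     1.584
  solve Keq expr → x = 0.1847; check Q = 0.252

x = 0.1847 M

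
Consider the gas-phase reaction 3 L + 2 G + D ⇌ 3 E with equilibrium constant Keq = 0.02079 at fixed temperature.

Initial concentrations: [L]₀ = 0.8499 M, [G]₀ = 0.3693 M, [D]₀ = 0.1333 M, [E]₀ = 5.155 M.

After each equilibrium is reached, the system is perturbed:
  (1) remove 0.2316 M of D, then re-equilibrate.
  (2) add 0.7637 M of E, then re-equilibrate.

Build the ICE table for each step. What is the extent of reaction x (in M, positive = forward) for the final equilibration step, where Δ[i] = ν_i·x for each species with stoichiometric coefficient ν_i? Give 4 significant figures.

x = -0.1192 M

Q₀ = 1.2274e+04 vs Keq = 0.02079 ⇒ Q>K, reverse
Step 1:
                  L         G         D         E
  I          0.8499    0.3693    0.1333     5.155
  C           3.093     2.062     1.031    -3.093
  E           3.943     2.431     1.164     2.062
  solve Keq expr → x = -1.031; check Q = 0.02079
Then remove 0.2316 M of D.
Step 2:
                  L         G         D         E
  I           3.943     2.431    0.9327     2.062
  C         0.07085   0.04723   0.02362  -0.07085
  E           4.014     2.478    0.9563     1.991
  solve Keq expr → x = -0.02362; check Q = 0.02079
Then add 0.7637 M of E.
Step 3:
                  L         G         D         E
  I           4.014     2.478    0.9563     2.755
  C          0.3575    0.2383    0.1192   -0.3575
  E           4.371     2.717     1.075     2.398
  solve Keq expr → x = -0.1192; check Q = 0.02079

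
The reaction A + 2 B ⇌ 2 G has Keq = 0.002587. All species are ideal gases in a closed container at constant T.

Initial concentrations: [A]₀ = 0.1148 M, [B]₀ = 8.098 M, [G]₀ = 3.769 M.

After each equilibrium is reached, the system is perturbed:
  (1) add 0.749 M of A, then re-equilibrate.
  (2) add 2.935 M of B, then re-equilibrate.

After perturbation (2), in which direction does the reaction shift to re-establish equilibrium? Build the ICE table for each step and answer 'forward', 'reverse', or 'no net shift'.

Direction: forward

Q₀ = 1.887 vs Keq = 0.002587 ⇒ Q>K, reverse
Step 1:
                   A          B          G
  Initial     0.1148      8.098      3.769
  Change       1.522      3.044     -3.044
  Equil        1.637      11.14      0.725
  solve Keq expr → x = -1.522; check Q = 0.002587
Then add 0.749 M of A.
Step 2:
                   A          B          G
  Initial      2.386      11.14      0.725
  Change    -0.06424    -0.1285     0.1285
  Equil        2.322      11.01     0.8535
  solve Keq expr → x = 0.06424; check Q = 0.002587
Then add 2.935 M of B.
Step 3:
                   A          B          G
  Initial      2.322      13.95     0.8535
  Change    -0.09529    -0.1906     0.1906
  Equil        2.226      13.76      1.044
  solve Keq expr → x = 0.09529; check Q = 0.002587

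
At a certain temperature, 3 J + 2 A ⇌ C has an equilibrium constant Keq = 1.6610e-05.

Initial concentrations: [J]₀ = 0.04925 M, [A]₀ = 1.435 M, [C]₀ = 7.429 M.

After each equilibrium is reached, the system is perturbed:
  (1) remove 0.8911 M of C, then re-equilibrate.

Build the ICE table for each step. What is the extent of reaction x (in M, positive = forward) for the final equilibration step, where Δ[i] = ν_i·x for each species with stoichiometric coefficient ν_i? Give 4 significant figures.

x = 0.2072 M

Q₀ = 3.0200e+04 vs Keq = 1.6610e-05 ⇒ Q>K, reverse
Step 1:
                  J         A         C
  init      0.04925     1.435     7.429
  Δ           12.59      8.39    -4.195
  eq          12.63     9.825     3.234
  solve Keq expr → x = -4.195; check Q = 1.6610e-05
Then remove 0.8911 M of C.
Step 2:
                  J         A         C
  init        12.63     9.825     2.343
  Δ         -0.6217   -0.4145    0.2072
  eq          12.01     9.411      2.55
  solve Keq expr → x = 0.2072; check Q = 1.6610e-05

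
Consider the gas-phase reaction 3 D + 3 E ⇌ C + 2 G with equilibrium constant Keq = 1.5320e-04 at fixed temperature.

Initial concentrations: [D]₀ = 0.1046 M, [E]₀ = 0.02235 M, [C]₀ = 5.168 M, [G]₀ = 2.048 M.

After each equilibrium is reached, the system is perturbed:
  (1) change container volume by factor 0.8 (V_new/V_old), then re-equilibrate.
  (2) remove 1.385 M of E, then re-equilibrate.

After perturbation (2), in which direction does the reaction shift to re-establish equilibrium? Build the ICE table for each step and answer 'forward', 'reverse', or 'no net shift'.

Direction: reverse

Q₀ = 1.6965e+09 vs Keq = 1.5320e-04 ⇒ Q>K, reverse
Step 1:
                    D           E           C           G
  I            0.1046     0.02235       5.168       2.048
  C             2.849       2.849     -0.9496      -1.899
  E             2.953       2.871       4.218      0.1488
  solve Keq expr → x = -0.9496; check Q = 1.5320e-04
Then change container volume by factor 0.8 (V_new/V_old).
Step 2:
                    D           E           C           G
  I             3.692       3.589       5.273       0.186
  C          -0.08368    -0.08368     0.02789     0.05579
  E             3.608       3.505       5.301      0.2418
  solve Keq expr → x = 0.02789; check Q = 1.5320e-04
Then remove 1.385 M of E.
Step 3:
                    D           E           C           G
  I             3.608        2.12       5.301      0.2418
  C            0.1588      0.1588    -0.05294     -0.1059
  E             3.767       2.279       5.248      0.1359
  solve Keq expr → x = -0.05294; check Q = 1.5320e-04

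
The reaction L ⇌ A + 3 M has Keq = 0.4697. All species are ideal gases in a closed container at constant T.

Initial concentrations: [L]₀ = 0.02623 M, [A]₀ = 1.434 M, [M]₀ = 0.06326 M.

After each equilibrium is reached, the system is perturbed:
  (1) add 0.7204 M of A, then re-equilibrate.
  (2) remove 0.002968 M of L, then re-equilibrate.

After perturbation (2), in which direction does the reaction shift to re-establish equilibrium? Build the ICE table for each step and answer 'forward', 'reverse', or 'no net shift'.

Direction: reverse

Q₀ = 0.01384 vs Keq = 0.4697 ⇒ Q<K, forward
Step 1:
                   L          A          M
  Initial    0.02623      1.434    0.06326
  Change     -0.0203     0.0203    0.06091
  Equil     0.005927      1.454     0.1242
  solve Keq expr → x = 0.0203; check Q = 0.4697
Then add 0.7204 M of A.
Step 2:
                   L          A          M
  Initial   0.005927      2.175     0.1242
  Change    0.001814  -0.001814  -0.005443
  Equil     0.007742      2.173     0.1187
  solve Keq expr → x = -0.001814; check Q = 0.4697
Then remove 0.002968 M of L.
Step 3:
                   L          A          M
  Initial   0.004774      2.173     0.1187
  Change      0.0019    -0.0019    -0.0057
  Equil     0.006674      2.171      0.113
  solve Keq expr → x = -0.0019; check Q = 0.4697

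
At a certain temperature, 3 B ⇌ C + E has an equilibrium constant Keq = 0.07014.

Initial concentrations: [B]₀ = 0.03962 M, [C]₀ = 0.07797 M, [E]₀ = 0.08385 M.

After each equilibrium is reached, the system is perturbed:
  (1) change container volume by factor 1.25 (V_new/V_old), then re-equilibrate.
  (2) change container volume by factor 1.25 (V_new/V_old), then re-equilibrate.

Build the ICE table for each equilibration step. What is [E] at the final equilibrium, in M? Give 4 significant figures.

Q₀ = 105.1 vs Keq = 0.07014 ⇒ Q>K, reverse
Step 1:
                  B         C         E
  init      0.03962   0.07797   0.08385
  Δ          0.1674  -0.05579  -0.05579
  eq          0.207   0.02218   0.02806
  solve Keq expr → x = -0.05579; check Q = 0.07014
Then change container volume by factor 1.25 (V_new/V_old).
Step 2:
                  B         C         E
  init       0.1656   0.01774   0.02244
  Δ        0.004226 -0.001409 -0.001409
  eq         0.1698   0.01633   0.02104
  solve Keq expr → x = -0.001409; check Q = 0.07014
Then change container volume by factor 1.25 (V_new/V_old).
Step 3:
                  B         C         E
  init       0.1359   0.01307   0.01683
  Δ        0.003238 -0.001079 -0.001079
  eq         0.1391   0.01199   0.01575
  solve Keq expr → x = -0.001079; check Q = 0.07014

[E]_eq = 0.01575 M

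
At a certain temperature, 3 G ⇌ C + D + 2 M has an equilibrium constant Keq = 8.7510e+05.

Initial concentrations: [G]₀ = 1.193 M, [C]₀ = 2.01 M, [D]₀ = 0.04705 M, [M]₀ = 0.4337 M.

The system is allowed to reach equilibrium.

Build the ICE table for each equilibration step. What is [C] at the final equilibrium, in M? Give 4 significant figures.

Q₀ = 0.01048 vs Keq = 8.7510e+05 ⇒ Q<K, forward
Step 1:
                   G          C          D          M
  Initial      1.193       2.01    0.04705     0.4337
  Change      -1.181     0.3936     0.3936     0.7872
  Equil      0.01217      2.404     0.4407      1.221
  solve Keq expr → x = 0.3936; check Q = 8.7510e+05

[C]_eq = 2.404 M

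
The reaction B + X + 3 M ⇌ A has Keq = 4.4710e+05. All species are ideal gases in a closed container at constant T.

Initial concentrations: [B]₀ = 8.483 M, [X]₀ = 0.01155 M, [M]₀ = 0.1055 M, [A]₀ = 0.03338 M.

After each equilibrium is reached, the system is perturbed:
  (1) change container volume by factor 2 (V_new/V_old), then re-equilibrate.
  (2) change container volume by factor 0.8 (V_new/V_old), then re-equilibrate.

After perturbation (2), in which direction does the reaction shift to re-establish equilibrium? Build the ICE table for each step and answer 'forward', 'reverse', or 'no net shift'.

Q₀ = 290.1 vs Keq = 4.4710e+05 ⇒ Q<K, forward
Step 1:
                  B         X         M         A
  Initial     8.483   0.01155    0.1055   0.03338
  Change   -0.01152  -0.01152  -0.03455   0.01152
  Equil       8.471 3.3190e-05   0.07095    0.0449
  solve Keq expr → x = 0.01152; check Q = 4.4710e+05
Then change container volume by factor 2 (V_new/V_old).
Step 2:
                  B         X         M         A
  Initial     4.236 1.6595e-05   0.03547   0.02245
  Change  2.3133e-04 2.3133e-04 6.9400e-04 -2.3133e-04
  Equil       4.236 2.4793e-04   0.03617   0.02222
  solve Keq expr → x = -2.3133e-04; check Q = 4.4710e+05
Then change container volume by factor 0.8 (V_new/V_old).
Step 3:
                  B         X         M         A
  Initial     5.295 3.0991e-04   0.04521   0.02777
  Change  -1.7753e-04 -1.7753e-04 -5.3260e-04 1.7753e-04
  Equil       5.295 1.3238e-04   0.04468   0.02795
  solve Keq expr → x = 1.7753e-04; check Q = 4.4710e+05

Direction: forward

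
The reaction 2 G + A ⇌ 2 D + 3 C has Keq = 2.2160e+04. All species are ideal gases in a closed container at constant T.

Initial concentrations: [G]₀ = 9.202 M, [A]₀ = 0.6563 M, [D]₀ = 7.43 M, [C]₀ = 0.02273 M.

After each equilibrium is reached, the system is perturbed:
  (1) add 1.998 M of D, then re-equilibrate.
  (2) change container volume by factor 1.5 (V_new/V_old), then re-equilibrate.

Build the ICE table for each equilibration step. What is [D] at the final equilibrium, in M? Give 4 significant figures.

Q₀ = 1.1666e-05 vs Keq = 2.2160e+04 ⇒ Q<K, forward
Step 1:
                  G         A         D         C
  init        9.202    0.6563      7.43   0.02273
  Δ          -1.312   -0.6559     1.312     1.968
  eq           7.89 4.3673e-04     8.742      1.99
  solve Keq expr → x = 0.6559; check Q = 2.2160e+04
Then add 1.998 M of D.
Step 2:
                  G         A         D         C
  init         7.89 4.3673e-04     10.74      1.99
  Δ       4.4332e-04 2.2166e-04 -4.4332e-04 -6.6498e-04
  eq          7.891 6.5839e-04     10.74      1.99
  solve Keq expr → x = -2.2166e-04; check Q = 2.2160e+04
Then change container volume by factor 1.5 (V_new/V_old).
Step 3:
                  G         A         D         C
  init         5.26 4.3892e-04      7.16     1.326
  Δ       -4.8692e-04 -2.4346e-04 4.8692e-04 7.3039e-04
  eq           5.26 1.9546e-04      7.16     1.327
  solve Keq expr → x = 2.4346e-04; check Q = 2.2160e+04

[D]_eq = 7.16 M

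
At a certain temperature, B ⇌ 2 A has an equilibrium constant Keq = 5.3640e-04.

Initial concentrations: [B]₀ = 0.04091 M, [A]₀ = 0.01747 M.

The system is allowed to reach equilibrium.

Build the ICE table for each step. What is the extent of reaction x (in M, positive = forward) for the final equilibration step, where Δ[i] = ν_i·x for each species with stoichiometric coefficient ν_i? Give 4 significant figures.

x = -0.006221 M

Q₀ = 0.00746 vs Keq = 5.3640e-04 ⇒ Q>K, reverse
Step 1:
                    B           A
  init        0.04091     0.01747
  Δ          0.006221    -0.01244
  eq          0.04713    0.005028
  solve Keq expr → x = -0.006221; check Q = 5.3640e-04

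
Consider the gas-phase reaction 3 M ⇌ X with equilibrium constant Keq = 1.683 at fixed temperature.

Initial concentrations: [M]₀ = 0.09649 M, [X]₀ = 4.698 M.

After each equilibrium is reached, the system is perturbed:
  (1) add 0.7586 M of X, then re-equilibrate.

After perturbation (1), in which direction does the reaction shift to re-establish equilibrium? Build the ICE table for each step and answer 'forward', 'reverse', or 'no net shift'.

Q₀ = 5230 vs Keq = 1.683 ⇒ Q>K, reverse
Step 1:
                  M         X
  Initial   0.09649     4.698
  Change      1.268   -0.4227
  Equil       1.364     4.275
  solve Keq expr → x = -0.4227; check Q = 1.683
Then add 0.7586 M of X.
Step 2:
                  M         X
  Initial     1.364     5.034
  Change    0.07399  -0.02466
  Equil       1.438     5.009
  solve Keq expr → x = -0.02466; check Q = 1.683

Direction: reverse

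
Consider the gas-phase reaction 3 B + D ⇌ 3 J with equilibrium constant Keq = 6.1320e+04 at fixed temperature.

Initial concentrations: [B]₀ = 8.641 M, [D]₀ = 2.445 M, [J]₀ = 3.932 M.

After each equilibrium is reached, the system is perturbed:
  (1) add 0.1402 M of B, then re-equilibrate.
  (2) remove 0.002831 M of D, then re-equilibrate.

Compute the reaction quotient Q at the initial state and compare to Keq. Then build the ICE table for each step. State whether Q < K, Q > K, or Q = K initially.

Q₀ = 0.03854 vs Keq = 6.1320e+04 ⇒ Q<K, forward
Step 1:
                   B          D          J
  I            8.641      2.445      3.932
  C           -7.306     -2.435      7.306
  E            1.335   0.009724      11.24
  solve Keq expr → x = 2.435; check Q = 6.1320e+04
Then add 0.1402 M of B.
Step 2:
                   B          D          J
  I            1.475   0.009724      11.24
  C         -0.00719  -0.002397    0.00719
  E            1.468   0.007327      11.25
  solve Keq expr → x = 0.002397; check Q = 6.1320e+04
Then remove 0.002831 M of D.
Step 3:
                   B          D          J
  I            1.468   0.004496      11.25
  C         0.008087   0.002696  -0.008087
  E            1.476   0.007192      11.24
  solve Keq expr → x = -0.002696; check Q = 6.1320e+04

Q₀ = 0.03854; Q < K (proceeds forward)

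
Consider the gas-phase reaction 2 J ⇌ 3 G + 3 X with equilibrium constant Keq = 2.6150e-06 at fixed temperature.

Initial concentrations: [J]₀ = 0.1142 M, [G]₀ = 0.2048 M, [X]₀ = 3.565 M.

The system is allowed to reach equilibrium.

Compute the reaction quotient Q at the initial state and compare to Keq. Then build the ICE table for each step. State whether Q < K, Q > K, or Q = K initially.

Q₀ = 29.84 vs Keq = 2.6150e-06 ⇒ Q>K, reverse
Step 1:
                  J         G         X
  init       0.1142    0.2048     3.565
  Δ          0.1355   -0.2032   -0.2032
  eq         0.2497  0.001625     3.362
  solve Keq expr → x = -0.06773; check Q = 2.6150e-06

Q₀ = 29.84; Q > K (proceeds reverse)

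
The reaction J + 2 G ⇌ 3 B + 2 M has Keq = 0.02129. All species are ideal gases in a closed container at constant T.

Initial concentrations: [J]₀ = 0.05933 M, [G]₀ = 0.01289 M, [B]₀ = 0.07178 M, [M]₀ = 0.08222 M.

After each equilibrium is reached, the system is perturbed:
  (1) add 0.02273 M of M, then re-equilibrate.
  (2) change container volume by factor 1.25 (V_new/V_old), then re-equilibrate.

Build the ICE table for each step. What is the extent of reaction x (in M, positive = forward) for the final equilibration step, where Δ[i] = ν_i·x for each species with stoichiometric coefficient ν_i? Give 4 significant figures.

x = 9.2634e-04 M

Q₀ = 0.2536 vs Keq = 0.02129 ⇒ Q>K, reverse
Step 1:
                  J         G         B         M
  I         0.05933   0.01289   0.07178   0.08222
  C        0.005709   0.01142  -0.01713  -0.01142
  E         0.06504   0.02431   0.05465    0.0708
  solve Keq expr → x = -0.005709; check Q = 0.02129
Then add 0.02273 M of M.
Step 2:
                  J         G         B         M
  I         0.06504   0.02431   0.05465   0.09353
  C        0.001444  0.002887 -0.004331 -0.002887
  E         0.06648    0.0272   0.05032   0.09064
  solve Keq expr → x = -0.001444; check Q = 0.02129
Then change container volume by factor 1.25 (V_new/V_old).
Step 3:
                  J         G         B         M
  I         0.05319   0.02176   0.04026   0.07251
  C       -9.2634e-04 -0.001853  0.002779  0.001853
  E         0.05226    0.0199   0.04304   0.07437
  solve Keq expr → x = 9.2634e-04; check Q = 0.02129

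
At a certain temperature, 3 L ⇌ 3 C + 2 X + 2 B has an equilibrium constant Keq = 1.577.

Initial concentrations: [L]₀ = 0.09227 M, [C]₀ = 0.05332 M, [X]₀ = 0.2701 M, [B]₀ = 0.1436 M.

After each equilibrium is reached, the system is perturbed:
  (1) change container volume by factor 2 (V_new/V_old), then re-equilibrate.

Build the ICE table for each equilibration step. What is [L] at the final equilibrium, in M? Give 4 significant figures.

Q₀ = 2.9030e-04 vs Keq = 1.577 ⇒ Q<K, forward
Step 1:
                    L           C           X           B
  Initial     0.09227     0.05332      0.2701      0.1436
  Change       -0.075       0.075        0.05        0.05
  Equil       0.01727      0.1283      0.3201      0.1936
  solve Keq expr → x = 0.025; check Q = 1.577
Then change container volume by factor 2 (V_new/V_old).
Step 2:
                    L           C           X           B
  Initial    0.008633     0.06416      0.1601      0.0968
  Change    -0.004818    0.004818    0.003212    0.003212
  Equil      0.003814     0.06898      0.1633         0.1
  solve Keq expr → x = 0.001606; check Q = 1.577

[L]_eq = 0.003814 M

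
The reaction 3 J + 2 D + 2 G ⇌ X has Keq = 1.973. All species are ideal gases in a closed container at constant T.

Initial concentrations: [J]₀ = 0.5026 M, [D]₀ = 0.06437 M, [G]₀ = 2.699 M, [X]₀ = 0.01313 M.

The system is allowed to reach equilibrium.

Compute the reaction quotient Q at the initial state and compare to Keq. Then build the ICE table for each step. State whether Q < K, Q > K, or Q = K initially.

Q₀ = 3.426 vs Keq = 1.973 ⇒ Q>K, reverse
Step 1:
                   J          D          G          X
  Initial     0.5026    0.06437      2.699    0.01313
  Change    0.009965   0.006643   0.006643  -0.003322
  Equil       0.5126    0.07101      2.706   0.009808
  solve Keq expr → x = -0.003322; check Q = 1.973

Q₀ = 3.426; Q > K (proceeds reverse)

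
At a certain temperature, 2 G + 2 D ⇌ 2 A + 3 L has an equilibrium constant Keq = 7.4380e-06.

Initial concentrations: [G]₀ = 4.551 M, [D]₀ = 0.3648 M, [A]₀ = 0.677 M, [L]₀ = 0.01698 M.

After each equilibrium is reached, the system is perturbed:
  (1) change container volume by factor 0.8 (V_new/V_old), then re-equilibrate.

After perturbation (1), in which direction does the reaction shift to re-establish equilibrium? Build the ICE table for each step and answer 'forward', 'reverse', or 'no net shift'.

Direction: reverse

Q₀ = 8.1408e-07 vs Keq = 7.4380e-06 ⇒ Q<K, forward
Step 1:
                   G          D          A          L
  init         4.551     0.3648      0.677    0.01698
  Δ         -0.01154   -0.01154    0.01154    0.01732
  eq           4.539     0.3533     0.6885     0.0343
  solve Keq expr → x = 0.005772; check Q = 7.4380e-06
Then change container volume by factor 0.8 (V_new/V_old).
Step 2:
                   G          D          A          L
  init         5.674     0.4416     0.8607    0.04287
  Δ         0.001926   0.001926  -0.001926  -0.002889
  eq           5.676     0.4435     0.8588    0.03998
  solve Keq expr → x = -9.6293e-04; check Q = 7.4380e-06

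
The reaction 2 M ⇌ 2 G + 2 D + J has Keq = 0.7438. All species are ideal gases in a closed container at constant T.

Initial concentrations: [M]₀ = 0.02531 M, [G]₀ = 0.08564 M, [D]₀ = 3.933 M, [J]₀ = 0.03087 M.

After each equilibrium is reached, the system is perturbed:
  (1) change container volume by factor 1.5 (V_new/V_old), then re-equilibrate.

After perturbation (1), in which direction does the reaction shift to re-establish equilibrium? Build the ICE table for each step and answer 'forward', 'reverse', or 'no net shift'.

Q₀ = 5.467 vs Keq = 0.7438 ⇒ Q>K, reverse
Step 1:
                  M         G         D         J
  I         0.02531   0.08564     3.933   0.03087
  C         0.01895  -0.01895  -0.01895 -0.009477
  E         0.04426   0.06669     3.914   0.02139
  solve Keq expr → x = -0.009477; check Q = 0.7438
Then change container volume by factor 1.5 (V_new/V_old).
Step 2:
                  M         G         D         J
  I         0.02951   0.04446     2.609   0.01426
  C       -0.007998  0.007998  0.007998  0.003999
  E         0.02151   0.05245     2.617   0.01826
  solve Keq expr → x = 0.003999; check Q = 0.7438

Direction: forward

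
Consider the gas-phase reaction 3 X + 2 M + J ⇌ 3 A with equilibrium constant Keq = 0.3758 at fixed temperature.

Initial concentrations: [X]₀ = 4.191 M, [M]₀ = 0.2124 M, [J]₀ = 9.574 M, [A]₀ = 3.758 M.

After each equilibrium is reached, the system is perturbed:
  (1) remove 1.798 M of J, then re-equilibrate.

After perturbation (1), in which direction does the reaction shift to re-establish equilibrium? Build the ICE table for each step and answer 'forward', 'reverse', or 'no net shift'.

Q₀ = 1.669 vs Keq = 0.3758 ⇒ Q>K, reverse
Step 1:
                   X          M          J          A
  Initial      4.191     0.2124      9.574      3.758
  Change       0.239     0.1593    0.07966     -0.239
  Equil         4.43     0.3717      9.654      3.519
  solve Keq expr → x = -0.07966; check Q = 0.3758
Then remove 1.798 M of J.
Step 2:
                   X          M          J          A
  Initial       4.43     0.3717      7.856      3.519
  Change     0.04093    0.02729    0.01364   -0.04093
  Equil        4.471      0.399      7.869      3.478
  solve Keq expr → x = -0.01364; check Q = 0.3758

Direction: reverse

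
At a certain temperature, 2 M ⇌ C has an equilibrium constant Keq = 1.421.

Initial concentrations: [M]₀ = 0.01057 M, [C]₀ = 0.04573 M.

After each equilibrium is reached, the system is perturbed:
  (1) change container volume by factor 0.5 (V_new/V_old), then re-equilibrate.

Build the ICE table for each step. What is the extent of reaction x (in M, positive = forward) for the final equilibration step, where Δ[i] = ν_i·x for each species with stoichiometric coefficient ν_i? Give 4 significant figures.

x = 0.01032 M

Q₀ = 409.3 vs Keq = 1.421 ⇒ Q>K, reverse
Step 1:
                  M         C
  Initial   0.01057   0.04573
  Change    0.07206  -0.03603
  Equil     0.08263  0.009701
  solve Keq expr → x = -0.03603; check Q = 1.421
Then change container volume by factor 0.5 (V_new/V_old).
Step 2:
                  M         C
  Initial    0.1653    0.0194
  Change   -0.02063   0.01032
  Equil      0.1446   0.02972
  solve Keq expr → x = 0.01032; check Q = 1.421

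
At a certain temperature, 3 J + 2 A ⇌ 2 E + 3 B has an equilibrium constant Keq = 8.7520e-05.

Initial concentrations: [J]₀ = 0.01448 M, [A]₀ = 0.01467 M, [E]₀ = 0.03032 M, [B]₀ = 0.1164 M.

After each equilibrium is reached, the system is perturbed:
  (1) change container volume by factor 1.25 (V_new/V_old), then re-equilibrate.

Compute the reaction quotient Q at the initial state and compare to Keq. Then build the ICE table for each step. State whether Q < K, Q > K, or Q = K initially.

Q₀ = 2219; Q > K (proceeds reverse)

Q₀ = 2219 vs Keq = 8.7520e-05 ⇒ Q>K, reverse
Step 1:
                   J          A          E          B
  I          0.01448    0.01467    0.03032     0.1164
  C            0.045       0.03      -0.03     -0.045
  E          0.05948    0.04467 3.1781e-04     0.0714
  solve Keq expr → x = -0.015; check Q = 8.7520e-05
Then change container volume by factor 1.25 (V_new/V_old).
Step 2:
                   J          A          E          B
  I          0.04759    0.03574 2.5425e-04    0.05712
  C                0          0          0          0
  E          0.04759    0.03574 2.5425e-04    0.05712
  solve Keq expr → x = 0; check Q = 8.7520e-05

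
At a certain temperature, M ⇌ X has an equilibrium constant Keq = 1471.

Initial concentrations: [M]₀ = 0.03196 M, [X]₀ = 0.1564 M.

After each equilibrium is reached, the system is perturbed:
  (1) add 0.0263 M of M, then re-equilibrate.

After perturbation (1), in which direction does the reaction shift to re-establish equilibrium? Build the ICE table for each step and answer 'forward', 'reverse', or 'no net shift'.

Q₀ = 4.894 vs Keq = 1471 ⇒ Q<K, forward
Step 1:
                   M          X
  I          0.03196     0.1564
  C         -0.03183    0.03183
  E       1.2796e-04     0.1882
  solve Keq expr → x = 0.03183; check Q = 1471
Then add 0.0263 M of M.
Step 2:
                   M          X
  I          0.02643     0.1882
  C         -0.02628    0.02628
  E       1.4583e-04     0.2145
  solve Keq expr → x = 0.02628; check Q = 1471

Direction: forward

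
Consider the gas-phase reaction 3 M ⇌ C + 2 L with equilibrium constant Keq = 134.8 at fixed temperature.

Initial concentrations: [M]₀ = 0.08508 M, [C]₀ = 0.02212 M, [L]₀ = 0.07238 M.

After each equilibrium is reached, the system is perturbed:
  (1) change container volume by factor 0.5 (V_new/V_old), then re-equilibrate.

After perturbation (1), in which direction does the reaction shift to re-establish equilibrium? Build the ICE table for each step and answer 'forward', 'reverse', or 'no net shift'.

Q₀ = 0.1882 vs Keq = 134.8 ⇒ Q<K, forward
Step 1:
                    M           C           L
  Initial     0.08508     0.02212     0.07238
  Change      -0.0684      0.0228      0.0456
  Equil       0.01668     0.04492       0.118
  solve Keq expr → x = 0.0228; check Q = 134.8
Then change container volume by factor 0.5 (V_new/V_old).
Step 2:
                    M           C           L
  Initial     0.03335     0.08984       0.236
  Change            0           0           0
  Equil       0.03335     0.08984       0.236
  solve Keq expr → x = 0; check Q = 134.8

Direction: no net shift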